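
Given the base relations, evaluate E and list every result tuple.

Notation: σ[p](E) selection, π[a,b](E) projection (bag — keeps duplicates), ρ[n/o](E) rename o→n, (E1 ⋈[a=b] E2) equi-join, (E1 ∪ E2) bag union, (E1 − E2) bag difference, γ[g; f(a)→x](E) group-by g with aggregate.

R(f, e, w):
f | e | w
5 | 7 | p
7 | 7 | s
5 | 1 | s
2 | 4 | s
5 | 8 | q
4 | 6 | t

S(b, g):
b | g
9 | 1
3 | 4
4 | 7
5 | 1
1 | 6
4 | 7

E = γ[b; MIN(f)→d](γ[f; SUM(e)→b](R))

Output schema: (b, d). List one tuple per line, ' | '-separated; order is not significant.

Stepwise |·|:
  R → 6
  γ[f; SUM(e)→b](R) → 4
  γ[b; MIN(f)→d](γ[f; SUM(e)→b](R)) → 4

== RESULT ==
b | d
4 | 2
6 | 4
7 | 7
16 | 5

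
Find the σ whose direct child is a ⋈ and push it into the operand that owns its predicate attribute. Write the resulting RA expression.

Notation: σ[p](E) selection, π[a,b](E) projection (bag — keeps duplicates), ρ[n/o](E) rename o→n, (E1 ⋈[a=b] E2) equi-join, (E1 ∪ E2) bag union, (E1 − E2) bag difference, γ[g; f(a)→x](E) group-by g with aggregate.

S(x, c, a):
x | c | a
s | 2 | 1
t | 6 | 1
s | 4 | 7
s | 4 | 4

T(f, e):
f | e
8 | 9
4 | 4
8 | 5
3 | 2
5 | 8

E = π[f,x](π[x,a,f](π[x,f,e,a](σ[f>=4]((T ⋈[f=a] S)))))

σ filters on f, owned by the left side.
E' = π[f,x](π[x,a,f](π[x,f,e,a]((σ[f>=4](T) ⋈[f=a] S))))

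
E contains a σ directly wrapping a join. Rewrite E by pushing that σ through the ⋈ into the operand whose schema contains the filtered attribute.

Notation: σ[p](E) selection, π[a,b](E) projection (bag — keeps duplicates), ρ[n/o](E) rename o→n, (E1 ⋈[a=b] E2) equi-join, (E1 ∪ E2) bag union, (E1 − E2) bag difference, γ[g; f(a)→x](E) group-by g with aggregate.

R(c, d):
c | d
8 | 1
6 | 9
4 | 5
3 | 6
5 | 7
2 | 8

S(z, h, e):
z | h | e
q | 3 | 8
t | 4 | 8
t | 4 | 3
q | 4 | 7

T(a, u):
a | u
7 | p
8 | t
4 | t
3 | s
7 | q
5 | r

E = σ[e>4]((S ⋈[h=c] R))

σ filters on e, owned by the left side.
E' = (σ[e>4](S) ⋈[h=c] R)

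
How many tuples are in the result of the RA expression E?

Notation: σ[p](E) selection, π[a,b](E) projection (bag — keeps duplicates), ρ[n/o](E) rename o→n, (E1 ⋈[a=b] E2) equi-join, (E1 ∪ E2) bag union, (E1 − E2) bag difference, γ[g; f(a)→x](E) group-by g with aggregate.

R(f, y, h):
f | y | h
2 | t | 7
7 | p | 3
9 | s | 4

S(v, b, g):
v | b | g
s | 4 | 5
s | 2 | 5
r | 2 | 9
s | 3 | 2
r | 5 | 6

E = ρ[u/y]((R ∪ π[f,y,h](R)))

Stepwise |·|:
  R → 3
  R → 3
  π[f,y,h](R) → 3
  (R ∪ π[f,y,h](R)) → 6
  ρ[u/y]((R ∪ π[f,y,h](R))) → 6

|E| = 6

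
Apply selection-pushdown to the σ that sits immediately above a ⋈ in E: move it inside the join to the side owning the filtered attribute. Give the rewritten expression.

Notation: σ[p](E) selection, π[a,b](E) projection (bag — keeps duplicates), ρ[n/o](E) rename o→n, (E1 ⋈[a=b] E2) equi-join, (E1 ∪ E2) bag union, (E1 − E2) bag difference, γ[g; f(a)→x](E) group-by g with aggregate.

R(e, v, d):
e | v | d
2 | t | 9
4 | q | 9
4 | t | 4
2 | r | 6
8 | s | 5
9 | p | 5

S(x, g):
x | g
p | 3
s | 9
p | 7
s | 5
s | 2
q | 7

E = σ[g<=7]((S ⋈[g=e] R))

σ filters on g, owned by the left side.
E' = (σ[g<=7](S) ⋈[g=e] R)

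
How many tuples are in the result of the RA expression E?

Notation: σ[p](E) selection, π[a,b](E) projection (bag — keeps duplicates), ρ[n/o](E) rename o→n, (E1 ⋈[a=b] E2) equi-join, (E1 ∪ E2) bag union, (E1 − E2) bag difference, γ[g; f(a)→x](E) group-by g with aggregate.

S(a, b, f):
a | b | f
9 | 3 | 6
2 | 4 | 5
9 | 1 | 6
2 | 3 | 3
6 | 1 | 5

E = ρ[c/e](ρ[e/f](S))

Stepwise |·|:
  S → 5
  ρ[e/f](S) → 5
  ρ[c/e](ρ[e/f](S)) → 5

|E| = 5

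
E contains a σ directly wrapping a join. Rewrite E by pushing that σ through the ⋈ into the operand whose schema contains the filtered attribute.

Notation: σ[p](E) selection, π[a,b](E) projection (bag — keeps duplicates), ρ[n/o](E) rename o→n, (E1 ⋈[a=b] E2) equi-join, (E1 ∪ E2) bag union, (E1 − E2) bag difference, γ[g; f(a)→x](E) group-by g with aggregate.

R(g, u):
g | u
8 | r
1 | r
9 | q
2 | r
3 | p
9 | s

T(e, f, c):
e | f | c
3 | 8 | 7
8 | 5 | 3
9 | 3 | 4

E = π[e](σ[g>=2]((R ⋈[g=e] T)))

σ filters on g, owned by the left side.
E' = π[e]((σ[g>=2](R) ⋈[g=e] T))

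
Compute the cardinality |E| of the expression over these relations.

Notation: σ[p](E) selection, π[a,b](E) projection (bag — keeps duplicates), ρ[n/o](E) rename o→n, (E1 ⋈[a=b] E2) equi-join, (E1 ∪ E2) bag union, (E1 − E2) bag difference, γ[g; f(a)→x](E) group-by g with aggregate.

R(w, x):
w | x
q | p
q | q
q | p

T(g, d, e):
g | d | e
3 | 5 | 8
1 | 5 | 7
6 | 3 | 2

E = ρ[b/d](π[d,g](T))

Stepwise |·|:
  T → 3
  π[d,g](T) → 3
  ρ[b/d](π[d,g](T)) → 3

|E| = 3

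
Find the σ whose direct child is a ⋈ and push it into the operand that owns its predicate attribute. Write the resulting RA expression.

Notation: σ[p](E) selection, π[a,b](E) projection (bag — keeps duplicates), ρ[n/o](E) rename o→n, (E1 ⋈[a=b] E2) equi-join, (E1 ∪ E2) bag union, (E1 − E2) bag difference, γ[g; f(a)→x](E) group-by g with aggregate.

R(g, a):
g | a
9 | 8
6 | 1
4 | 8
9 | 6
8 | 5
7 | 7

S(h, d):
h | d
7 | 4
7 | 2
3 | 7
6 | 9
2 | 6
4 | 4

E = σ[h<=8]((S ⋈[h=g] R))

σ filters on h, owned by the left side.
E' = (σ[h<=8](S) ⋈[h=g] R)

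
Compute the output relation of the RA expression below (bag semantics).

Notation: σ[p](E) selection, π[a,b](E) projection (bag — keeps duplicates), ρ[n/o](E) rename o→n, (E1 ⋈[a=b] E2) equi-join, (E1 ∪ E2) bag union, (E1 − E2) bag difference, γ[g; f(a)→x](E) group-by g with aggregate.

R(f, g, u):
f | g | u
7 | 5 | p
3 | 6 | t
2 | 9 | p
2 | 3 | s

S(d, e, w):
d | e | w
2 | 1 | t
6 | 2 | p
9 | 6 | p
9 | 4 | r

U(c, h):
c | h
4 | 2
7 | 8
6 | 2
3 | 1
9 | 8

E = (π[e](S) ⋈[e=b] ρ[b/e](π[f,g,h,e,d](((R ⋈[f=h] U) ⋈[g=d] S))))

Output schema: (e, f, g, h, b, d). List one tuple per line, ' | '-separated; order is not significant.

Per-node cardinality:
  S → 4
  π[e](S) → 4
  R → 4
  U → 5
  (R ⋈[f=h] U) → 4
  S → 4
  ((R ⋈[f=h] U) ⋈[g=d] S) → 4
  π[f,g,h,e,d](((R ⋈[f=h] U) ⋈[g=d] S)) → 4
  ρ[b/e](π[f,g,h,e,d](((R ⋈[f=h] U) ⋈[g=d] S))) → 4
  (π[e](S) ⋈[e=b] ρ[b/e](π[f,g,h,e,d](((R ⋈[f=h] U) ⋈[g=d] S)))) → 4

== RESULT ==
e | f | g | h | b | d
4 | 2 | 9 | 2 | 4 | 9
4 | 2 | 9 | 2 | 4 | 9
6 | 2 | 9 | 2 | 6 | 9
6 | 2 | 9 | 2 | 6 | 9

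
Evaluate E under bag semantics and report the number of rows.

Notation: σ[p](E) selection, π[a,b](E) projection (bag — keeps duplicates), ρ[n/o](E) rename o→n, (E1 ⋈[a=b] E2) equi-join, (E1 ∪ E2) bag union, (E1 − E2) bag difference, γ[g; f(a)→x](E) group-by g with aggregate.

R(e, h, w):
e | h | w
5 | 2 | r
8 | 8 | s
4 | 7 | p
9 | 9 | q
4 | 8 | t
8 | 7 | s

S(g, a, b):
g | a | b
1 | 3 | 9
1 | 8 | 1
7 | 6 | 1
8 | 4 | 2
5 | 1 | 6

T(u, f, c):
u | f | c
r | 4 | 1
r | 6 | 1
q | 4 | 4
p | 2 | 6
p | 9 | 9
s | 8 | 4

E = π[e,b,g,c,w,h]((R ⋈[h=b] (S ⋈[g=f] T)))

Per-node cardinality:
  R → 6
  S → 5
  T → 6
  (S ⋈[g=f] T) → 1
  (R ⋈[h=b] (S ⋈[g=f] T)) → 1
  π[e,b,g,c,w,h]((R ⋈[h=b] (S ⋈[g=f] T))) → 1

|E| = 1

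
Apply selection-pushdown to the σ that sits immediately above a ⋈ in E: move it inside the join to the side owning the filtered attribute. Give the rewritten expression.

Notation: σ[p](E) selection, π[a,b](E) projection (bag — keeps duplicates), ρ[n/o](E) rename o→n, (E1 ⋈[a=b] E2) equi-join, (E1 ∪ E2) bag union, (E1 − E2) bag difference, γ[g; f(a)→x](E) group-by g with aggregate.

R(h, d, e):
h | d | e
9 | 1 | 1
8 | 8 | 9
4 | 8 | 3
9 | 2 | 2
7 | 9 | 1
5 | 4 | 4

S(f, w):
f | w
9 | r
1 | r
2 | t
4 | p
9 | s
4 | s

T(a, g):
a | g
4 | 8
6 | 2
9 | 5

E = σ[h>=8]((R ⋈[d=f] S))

σ filters on h, owned by the left side.
E' = (σ[h>=8](R) ⋈[d=f] S)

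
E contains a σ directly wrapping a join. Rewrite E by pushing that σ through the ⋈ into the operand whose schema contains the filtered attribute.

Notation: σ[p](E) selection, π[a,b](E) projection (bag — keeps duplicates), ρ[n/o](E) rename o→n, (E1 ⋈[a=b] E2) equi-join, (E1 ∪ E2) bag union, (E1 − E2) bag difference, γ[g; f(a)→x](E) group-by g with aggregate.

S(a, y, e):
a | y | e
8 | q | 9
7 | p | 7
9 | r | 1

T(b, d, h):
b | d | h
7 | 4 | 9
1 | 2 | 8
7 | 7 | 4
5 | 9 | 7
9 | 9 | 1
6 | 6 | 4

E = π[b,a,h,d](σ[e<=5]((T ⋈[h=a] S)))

σ filters on e, owned by the right side.
E' = π[b,a,h,d]((T ⋈[h=a] σ[e<=5](S)))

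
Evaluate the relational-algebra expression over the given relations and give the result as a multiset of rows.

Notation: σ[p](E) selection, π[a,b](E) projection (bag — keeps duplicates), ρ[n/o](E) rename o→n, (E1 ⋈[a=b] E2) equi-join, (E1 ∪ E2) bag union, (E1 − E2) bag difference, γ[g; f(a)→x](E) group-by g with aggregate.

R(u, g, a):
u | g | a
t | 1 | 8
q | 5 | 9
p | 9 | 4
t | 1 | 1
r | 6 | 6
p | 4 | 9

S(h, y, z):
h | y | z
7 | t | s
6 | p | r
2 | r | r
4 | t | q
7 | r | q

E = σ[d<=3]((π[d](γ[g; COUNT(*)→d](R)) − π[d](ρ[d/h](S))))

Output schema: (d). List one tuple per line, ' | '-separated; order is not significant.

Per-node cardinality:
  R → 6
  γ[g; COUNT(*)→d](R) → 5
  π[d](γ[g; COUNT(*)→d](R)) → 5
  S → 5
  ρ[d/h](S) → 5
  π[d](ρ[d/h](S)) → 5
  (π[d](γ[g; COUNT(*)→d](R)) − π[d](ρ[d/h](S))) → 4
  σ[d<=3]((π[d](γ[g; COUNT(*)→d](R)) − π[d](ρ[d/h](S)))) → 4

== RESULT ==
d
1
1
1
1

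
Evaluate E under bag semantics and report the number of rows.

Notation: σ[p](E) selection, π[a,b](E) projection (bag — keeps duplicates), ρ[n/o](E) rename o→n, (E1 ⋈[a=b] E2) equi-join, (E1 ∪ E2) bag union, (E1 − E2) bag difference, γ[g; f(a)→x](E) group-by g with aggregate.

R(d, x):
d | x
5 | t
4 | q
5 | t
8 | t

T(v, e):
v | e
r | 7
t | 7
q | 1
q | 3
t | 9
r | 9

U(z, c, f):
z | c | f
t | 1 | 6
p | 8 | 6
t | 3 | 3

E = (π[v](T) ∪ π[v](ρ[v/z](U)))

Subexpression sizes:
  T → 6
  π[v](T) → 6
  U → 3
  ρ[v/z](U) → 3
  π[v](ρ[v/z](U)) → 3
  (π[v](T) ∪ π[v](ρ[v/z](U))) → 9

|E| = 9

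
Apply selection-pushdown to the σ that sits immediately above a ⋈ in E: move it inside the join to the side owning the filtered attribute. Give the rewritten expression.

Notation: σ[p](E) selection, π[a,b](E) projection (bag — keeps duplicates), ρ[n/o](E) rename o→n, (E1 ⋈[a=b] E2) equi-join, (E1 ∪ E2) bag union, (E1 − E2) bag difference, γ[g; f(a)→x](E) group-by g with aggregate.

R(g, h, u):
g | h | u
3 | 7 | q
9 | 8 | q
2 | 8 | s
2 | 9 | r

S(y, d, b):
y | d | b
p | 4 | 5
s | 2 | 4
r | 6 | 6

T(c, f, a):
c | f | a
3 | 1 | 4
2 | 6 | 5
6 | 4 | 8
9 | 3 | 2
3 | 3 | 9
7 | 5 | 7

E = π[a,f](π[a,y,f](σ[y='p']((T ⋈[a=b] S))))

σ filters on y, owned by the right side.
E' = π[a,f](π[a,y,f]((T ⋈[a=b] σ[y='p'](S))))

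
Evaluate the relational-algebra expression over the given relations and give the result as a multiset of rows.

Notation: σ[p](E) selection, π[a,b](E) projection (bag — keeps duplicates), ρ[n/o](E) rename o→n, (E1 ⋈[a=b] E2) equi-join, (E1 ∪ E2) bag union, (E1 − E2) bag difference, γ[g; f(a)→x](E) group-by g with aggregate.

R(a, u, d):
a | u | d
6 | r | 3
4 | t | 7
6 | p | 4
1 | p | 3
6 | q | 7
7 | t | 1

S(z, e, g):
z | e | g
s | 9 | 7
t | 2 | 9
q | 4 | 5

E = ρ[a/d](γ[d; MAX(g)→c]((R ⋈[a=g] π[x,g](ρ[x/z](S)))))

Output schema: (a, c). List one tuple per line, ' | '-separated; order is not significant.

Subexpression sizes:
  R → 6
  S → 3
  ρ[x/z](S) → 3
  π[x,g](ρ[x/z](S)) → 3
  (R ⋈[a=g] π[x,g](ρ[x/z](S))) → 1
  γ[d; MAX(g)→c]((R ⋈[a=g] π[x,g](ρ[x/z](S)))) → 1
  ρ[a/d](γ[d; MAX(g)→c]((R ⋈[a=g] π[x,g](ρ[x/z](S))))) → 1

== RESULT ==
a | c
1 | 7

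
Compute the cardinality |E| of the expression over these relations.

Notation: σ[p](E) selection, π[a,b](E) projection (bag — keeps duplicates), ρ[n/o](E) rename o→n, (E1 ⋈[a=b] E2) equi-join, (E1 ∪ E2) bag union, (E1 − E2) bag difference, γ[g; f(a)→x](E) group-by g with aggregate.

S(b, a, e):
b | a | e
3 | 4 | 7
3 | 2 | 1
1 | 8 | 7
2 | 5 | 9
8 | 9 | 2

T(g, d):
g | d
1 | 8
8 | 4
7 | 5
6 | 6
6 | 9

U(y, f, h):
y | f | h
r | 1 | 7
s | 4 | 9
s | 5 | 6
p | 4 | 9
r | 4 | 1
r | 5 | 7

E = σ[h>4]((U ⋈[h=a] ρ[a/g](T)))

Row counts bottom-up:
  U → 6
  T → 5
  ρ[a/g](T) → 5
  (U ⋈[h=a] ρ[a/g](T)) → 5
  σ[h>4]((U ⋈[h=a] ρ[a/g](T))) → 4

|E| = 4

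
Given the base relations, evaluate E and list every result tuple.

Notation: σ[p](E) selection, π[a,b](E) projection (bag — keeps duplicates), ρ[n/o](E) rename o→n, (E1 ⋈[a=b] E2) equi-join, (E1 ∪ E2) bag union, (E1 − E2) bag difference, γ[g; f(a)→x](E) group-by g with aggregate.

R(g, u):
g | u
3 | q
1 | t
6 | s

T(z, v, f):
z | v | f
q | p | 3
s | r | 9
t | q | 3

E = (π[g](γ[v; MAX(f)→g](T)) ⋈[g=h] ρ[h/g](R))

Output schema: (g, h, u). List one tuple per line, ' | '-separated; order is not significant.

Stepwise |·|:
  T → 3
  γ[v; MAX(f)→g](T) → 3
  π[g](γ[v; MAX(f)→g](T)) → 3
  R → 3
  ρ[h/g](R) → 3
  (π[g](γ[v; MAX(f)→g](T)) ⋈[g=h] ρ[h/g](R)) → 2

== RESULT ==
g | h | u
3 | 3 | q
3 | 3 | q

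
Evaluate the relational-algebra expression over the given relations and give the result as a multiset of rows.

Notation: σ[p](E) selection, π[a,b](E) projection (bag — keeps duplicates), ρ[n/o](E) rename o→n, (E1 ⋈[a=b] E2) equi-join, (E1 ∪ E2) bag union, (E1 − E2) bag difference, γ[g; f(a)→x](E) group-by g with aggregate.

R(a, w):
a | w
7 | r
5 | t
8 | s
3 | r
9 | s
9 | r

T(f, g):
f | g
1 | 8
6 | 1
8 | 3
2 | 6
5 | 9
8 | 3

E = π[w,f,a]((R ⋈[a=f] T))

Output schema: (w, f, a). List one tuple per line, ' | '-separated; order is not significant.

Per-node cardinality:
  R → 6
  T → 6
  (R ⋈[a=f] T) → 3
  π[w,f,a]((R ⋈[a=f] T)) → 3

== RESULT ==
w | f | a
s | 8 | 8
s | 8 | 8
t | 5 | 5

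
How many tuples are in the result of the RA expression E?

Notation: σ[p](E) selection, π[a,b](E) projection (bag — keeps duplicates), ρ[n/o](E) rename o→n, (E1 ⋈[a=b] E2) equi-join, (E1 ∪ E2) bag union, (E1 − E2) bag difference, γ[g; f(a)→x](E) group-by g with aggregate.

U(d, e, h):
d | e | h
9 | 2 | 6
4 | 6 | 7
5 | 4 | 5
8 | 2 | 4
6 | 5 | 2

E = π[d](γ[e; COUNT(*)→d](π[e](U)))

Subexpression sizes:
  U → 5
  π[e](U) → 5
  γ[e; COUNT(*)→d](π[e](U)) → 4
  π[d](γ[e; COUNT(*)→d](π[e](U))) → 4

|E| = 4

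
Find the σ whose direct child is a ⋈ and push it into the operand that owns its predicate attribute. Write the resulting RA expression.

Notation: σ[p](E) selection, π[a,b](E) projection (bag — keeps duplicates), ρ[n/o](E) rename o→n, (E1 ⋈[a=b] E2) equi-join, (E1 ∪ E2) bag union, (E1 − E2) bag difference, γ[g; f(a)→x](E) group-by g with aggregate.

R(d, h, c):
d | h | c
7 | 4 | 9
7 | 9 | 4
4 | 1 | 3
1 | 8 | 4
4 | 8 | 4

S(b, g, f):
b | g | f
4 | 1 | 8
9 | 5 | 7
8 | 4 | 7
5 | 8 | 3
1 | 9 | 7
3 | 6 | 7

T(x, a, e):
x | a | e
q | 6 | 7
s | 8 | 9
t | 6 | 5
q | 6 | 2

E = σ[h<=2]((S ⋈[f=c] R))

σ filters on h, owned by the right side.
E' = (S ⋈[f=c] σ[h<=2](R))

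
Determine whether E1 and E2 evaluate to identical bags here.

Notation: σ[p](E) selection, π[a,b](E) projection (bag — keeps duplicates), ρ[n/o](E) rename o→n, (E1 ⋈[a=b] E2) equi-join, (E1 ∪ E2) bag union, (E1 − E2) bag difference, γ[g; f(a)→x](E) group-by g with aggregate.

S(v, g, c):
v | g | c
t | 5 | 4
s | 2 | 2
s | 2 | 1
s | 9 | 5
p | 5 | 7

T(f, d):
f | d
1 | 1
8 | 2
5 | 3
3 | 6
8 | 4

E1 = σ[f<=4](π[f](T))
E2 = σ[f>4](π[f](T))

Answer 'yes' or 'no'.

E1 per-node cardinality:
  T → 5
  π[f](T) → 5
  σ[f<=4](π[f](T)) → 2
E2 per-node cardinality:
  T → 5
  π[f](T) → 5
  σ[f>4](π[f](T)) → 3

E1 result:
f
1
3
E2 result:
f
5
8
8
Witness: (1,) appears 1× in E1 but 0× in E2.

no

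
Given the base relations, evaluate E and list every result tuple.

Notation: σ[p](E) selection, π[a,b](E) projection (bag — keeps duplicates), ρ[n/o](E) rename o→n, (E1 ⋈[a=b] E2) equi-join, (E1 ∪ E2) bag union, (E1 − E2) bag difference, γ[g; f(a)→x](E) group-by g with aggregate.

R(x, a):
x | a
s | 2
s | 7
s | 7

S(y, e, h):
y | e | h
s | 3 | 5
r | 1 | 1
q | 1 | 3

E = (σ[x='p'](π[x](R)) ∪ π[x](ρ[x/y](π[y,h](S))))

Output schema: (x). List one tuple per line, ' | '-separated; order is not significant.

Row counts bottom-up:
  R → 3
  π[x](R) → 3
  σ[x='p'](π[x](R)) → 0
  S → 3
  π[y,h](S) → 3
  ρ[x/y](π[y,h](S)) → 3
  π[x](ρ[x/y](π[y,h](S))) → 3
  (σ[x='p'](π[x](R)) ∪ π[x](ρ[x/y](π[y,h](S)))) → 3

== RESULT ==
x
q
r
s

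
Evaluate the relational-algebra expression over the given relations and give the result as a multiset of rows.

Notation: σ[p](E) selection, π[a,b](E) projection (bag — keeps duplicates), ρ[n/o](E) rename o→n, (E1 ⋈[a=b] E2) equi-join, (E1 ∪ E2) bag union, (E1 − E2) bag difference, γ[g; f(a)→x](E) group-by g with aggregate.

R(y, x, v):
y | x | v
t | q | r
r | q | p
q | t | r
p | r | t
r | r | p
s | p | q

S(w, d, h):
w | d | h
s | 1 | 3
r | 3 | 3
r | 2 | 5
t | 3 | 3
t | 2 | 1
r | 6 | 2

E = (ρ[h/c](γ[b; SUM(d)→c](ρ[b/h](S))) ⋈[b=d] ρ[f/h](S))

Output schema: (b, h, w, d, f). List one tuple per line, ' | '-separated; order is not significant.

Per-node cardinality:
  S → 6
  ρ[b/h](S) → 6
  γ[b; SUM(d)→c](ρ[b/h](S)) → 4
  ρ[h/c](γ[b; SUM(d)→c](ρ[b/h](S))) → 4
  S → 6
  ρ[f/h](S) → 6
  (ρ[h/c](γ[b; SUM(d)→c](ρ[b/h](S))) ⋈[b=d] ρ[f/h](S)) → 5

== RESULT ==
b | h | w | d | f
1 | 2 | s | 1 | 3
2 | 6 | r | 2 | 5
2 | 6 | t | 2 | 1
3 | 7 | r | 3 | 3
3 | 7 | t | 3 | 3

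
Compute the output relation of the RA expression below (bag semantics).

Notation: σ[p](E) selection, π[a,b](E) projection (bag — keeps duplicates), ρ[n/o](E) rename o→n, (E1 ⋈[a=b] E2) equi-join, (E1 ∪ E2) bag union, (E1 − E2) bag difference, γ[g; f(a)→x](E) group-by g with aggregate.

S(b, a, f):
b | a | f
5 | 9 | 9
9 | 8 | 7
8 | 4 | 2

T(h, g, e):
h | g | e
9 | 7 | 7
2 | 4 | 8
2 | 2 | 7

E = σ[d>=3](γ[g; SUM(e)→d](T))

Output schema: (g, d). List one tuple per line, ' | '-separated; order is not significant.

Per-node cardinality:
  T → 3
  γ[g; SUM(e)→d](T) → 3
  σ[d>=3](γ[g; SUM(e)→d](T)) → 3

== RESULT ==
g | d
2 | 7
4 | 8
7 | 7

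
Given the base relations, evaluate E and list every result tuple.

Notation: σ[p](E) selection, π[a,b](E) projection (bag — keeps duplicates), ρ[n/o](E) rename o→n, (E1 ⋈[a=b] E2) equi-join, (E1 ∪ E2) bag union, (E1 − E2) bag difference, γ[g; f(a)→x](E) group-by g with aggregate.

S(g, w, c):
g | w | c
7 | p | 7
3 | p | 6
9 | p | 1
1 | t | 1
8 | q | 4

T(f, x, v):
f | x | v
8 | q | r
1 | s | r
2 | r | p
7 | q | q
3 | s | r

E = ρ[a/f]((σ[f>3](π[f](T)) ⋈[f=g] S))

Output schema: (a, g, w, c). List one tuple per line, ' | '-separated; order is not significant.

Per-node cardinality:
  T → 5
  π[f](T) → 5
  σ[f>3](π[f](T)) → 2
  S → 5
  (σ[f>3](π[f](T)) ⋈[f=g] S) → 2
  ρ[a/f]((σ[f>3](π[f](T)) ⋈[f=g] S)) → 2

== RESULT ==
a | g | w | c
7 | 7 | p | 7
8 | 8 | q | 4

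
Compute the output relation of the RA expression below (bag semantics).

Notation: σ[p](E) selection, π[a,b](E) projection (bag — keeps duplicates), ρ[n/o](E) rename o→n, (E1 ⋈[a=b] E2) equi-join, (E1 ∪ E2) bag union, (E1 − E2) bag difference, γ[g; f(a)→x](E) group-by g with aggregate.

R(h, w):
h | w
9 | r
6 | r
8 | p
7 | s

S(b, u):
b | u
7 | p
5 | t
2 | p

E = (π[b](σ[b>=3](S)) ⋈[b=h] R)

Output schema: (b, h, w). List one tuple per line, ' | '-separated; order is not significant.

Subexpression sizes:
  S → 3
  σ[b>=3](S) → 2
  π[b](σ[b>=3](S)) → 2
  R → 4
  (π[b](σ[b>=3](S)) ⋈[b=h] R) → 1

== RESULT ==
b | h | w
7 | 7 | s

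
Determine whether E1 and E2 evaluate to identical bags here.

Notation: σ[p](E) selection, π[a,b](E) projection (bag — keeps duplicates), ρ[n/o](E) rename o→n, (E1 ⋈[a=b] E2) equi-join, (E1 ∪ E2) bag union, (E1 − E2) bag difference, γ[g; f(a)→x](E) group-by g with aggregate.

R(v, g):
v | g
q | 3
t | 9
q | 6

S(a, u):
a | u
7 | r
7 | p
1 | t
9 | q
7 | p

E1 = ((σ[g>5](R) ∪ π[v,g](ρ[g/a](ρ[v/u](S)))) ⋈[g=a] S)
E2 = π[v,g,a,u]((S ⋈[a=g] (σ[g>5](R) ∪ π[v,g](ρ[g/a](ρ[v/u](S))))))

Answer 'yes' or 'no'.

E1 row counts bottom-up:
  R → 3
  σ[g>5](R) → 2
  S → 5
  ρ[v/u](S) → 5
  ρ[g/a](ρ[v/u](S)) → 5
  π[v,g](ρ[g/a](ρ[v/u](S))) → 5
  (σ[g>5](R) ∪ π[v,g](ρ[g/a](ρ[v/u](S)))) → 7
  S → 5
  ((σ[g>5](R) ∪ π[v,g](ρ[g/a](ρ[v/u](S)))) ⋈[g=a] S) → 12
E2 row counts bottom-up:
  S → 5
  R → 3
  σ[g>5](R) → 2
  S → 5
  ρ[v/u](S) → 5
  ρ[g/a](ρ[v/u](S)) → 5
  π[v,g](ρ[g/a](ρ[v/u](S))) → 5
  (σ[g>5](R) ∪ π[v,g](ρ[g/a](ρ[v/u](S)))) → 7
  (S ⋈[a=g] (σ[g>5](R) ∪ π[v,g](ρ[g/a](ρ[v/u](S))))) → 12
  π[v,g,a,u]((S ⋈[a=g] (σ[g>5](R) ∪ π[v,g](ρ[g/a](ρ[v/u](S)))))) → 12

E1 and E2 produce the same multiset:
v | g | a | u
p | 7 | 7 | p
p | 7 | 7 | p
p | 7 | 7 | p
p | 7 | 7 | p
p | 7 | 7 | r
p | 7 | 7 | r
q | 9 | 9 | q
r | 7 | 7 | p
r | 7 | 7 | p
r | 7 | 7 | r
t | 1 | 1 | t
t | 9 | 9 | q

yes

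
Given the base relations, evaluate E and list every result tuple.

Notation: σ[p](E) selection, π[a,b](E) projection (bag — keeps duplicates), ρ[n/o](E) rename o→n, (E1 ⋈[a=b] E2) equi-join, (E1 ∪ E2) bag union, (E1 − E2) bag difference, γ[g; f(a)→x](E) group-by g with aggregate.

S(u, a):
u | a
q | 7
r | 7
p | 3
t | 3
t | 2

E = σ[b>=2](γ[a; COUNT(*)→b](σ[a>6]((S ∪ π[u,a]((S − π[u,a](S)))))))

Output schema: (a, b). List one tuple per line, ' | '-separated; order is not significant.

Per-node cardinality:
  S → 5
  S → 5
  S → 5
  π[u,a](S) → 5
  (S − π[u,a](S)) → 0
  π[u,a]((S − π[u,a](S))) → 0
  (S ∪ π[u,a]((S − π[u,a](S)))) → 5
  σ[a>6]((S ∪ π[u,a]((S − π[u,a](S))))) → 2
  γ[a; COUNT(*)→b](σ[a>6]((S ∪ π[u,a]((S − π[u,a](S)))))) → 1
  σ[b>=2](γ[a; COUNT(*)→b](σ[a>6]((S ∪ π[u,a]((S − π[u,a](S))))))) → 1

== RESULT ==
a | b
7 | 2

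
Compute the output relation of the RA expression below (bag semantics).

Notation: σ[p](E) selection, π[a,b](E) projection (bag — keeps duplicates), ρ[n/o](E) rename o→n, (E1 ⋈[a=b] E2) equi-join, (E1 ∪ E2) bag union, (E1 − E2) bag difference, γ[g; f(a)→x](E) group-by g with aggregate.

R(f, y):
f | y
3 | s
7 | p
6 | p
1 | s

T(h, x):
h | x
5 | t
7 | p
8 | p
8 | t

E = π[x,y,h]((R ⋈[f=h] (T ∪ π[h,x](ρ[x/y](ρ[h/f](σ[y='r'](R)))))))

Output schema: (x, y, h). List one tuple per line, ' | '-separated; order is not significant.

Stepwise |·|:
  R → 4
  T → 4
  R → 4
  σ[y='r'](R) → 0
  ρ[h/f](σ[y='r'](R)) → 0
  ρ[x/y](ρ[h/f](σ[y='r'](R))) → 0
  π[h,x](ρ[x/y](ρ[h/f](σ[y='r'](R)))) → 0
  (T ∪ π[h,x](ρ[x/y](ρ[h/f](σ[y='r'](R))))) → 4
  (R ⋈[f=h] (T ∪ π[h,x](ρ[x/y](ρ[h/f](σ[y='r'](R)))))) → 1
  π[x,y,h]((R ⋈[f=h] (T ∪ π[h,x](ρ[x/y](ρ[h/f](σ[y='r'](R))))))) → 1

== RESULT ==
x | y | h
p | p | 7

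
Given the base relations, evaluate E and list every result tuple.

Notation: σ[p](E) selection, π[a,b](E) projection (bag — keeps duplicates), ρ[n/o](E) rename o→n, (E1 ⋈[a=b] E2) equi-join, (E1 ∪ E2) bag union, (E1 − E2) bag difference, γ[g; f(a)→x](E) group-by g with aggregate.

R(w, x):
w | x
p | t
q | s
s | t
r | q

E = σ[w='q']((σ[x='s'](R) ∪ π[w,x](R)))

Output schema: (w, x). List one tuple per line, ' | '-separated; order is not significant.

Stepwise |·|:
  R → 4
  σ[x='s'](R) → 1
  R → 4
  π[w,x](R) → 4
  (σ[x='s'](R) ∪ π[w,x](R)) → 5
  σ[w='q']((σ[x='s'](R) ∪ π[w,x](R))) → 2

== RESULT ==
w | x
q | s
q | s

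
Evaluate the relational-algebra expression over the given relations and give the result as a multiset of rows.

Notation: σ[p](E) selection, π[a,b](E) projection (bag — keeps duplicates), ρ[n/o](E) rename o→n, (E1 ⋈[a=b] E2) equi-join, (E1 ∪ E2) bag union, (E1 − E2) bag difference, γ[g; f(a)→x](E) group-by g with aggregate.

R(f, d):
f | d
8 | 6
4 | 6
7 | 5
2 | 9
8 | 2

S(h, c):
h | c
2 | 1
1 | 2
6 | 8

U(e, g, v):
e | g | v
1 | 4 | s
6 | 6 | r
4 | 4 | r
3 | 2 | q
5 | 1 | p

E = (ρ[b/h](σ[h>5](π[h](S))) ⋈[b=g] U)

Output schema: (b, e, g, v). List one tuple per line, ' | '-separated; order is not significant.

Row counts bottom-up:
  S → 3
  π[h](S) → 3
  σ[h>5](π[h](S)) → 1
  ρ[b/h](σ[h>5](π[h](S))) → 1
  U → 5
  (ρ[b/h](σ[h>5](π[h](S))) ⋈[b=g] U) → 1

== RESULT ==
b | e | g | v
6 | 6 | 6 | r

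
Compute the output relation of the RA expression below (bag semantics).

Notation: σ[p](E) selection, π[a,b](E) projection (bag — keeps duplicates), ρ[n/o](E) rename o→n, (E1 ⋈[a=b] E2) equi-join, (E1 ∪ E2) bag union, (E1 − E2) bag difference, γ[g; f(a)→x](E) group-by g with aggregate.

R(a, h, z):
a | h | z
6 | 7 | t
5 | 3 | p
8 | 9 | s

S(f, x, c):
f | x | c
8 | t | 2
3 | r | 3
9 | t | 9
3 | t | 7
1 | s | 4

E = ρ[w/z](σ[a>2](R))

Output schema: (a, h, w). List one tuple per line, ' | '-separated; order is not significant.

Subexpression sizes:
  R → 3
  σ[a>2](R) → 3
  ρ[w/z](σ[a>2](R)) → 3

== RESULT ==
a | h | w
5 | 3 | p
6 | 7 | t
8 | 9 | s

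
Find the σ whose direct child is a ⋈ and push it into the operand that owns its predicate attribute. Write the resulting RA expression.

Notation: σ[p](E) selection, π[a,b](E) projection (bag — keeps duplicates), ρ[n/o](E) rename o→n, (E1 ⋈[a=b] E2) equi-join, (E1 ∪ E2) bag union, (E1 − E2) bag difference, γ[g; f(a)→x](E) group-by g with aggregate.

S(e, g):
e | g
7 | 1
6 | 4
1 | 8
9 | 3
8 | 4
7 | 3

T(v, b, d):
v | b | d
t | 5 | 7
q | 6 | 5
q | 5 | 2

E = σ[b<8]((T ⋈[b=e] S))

σ filters on b, owned by the left side.
E' = (σ[b<8](T) ⋈[b=e] S)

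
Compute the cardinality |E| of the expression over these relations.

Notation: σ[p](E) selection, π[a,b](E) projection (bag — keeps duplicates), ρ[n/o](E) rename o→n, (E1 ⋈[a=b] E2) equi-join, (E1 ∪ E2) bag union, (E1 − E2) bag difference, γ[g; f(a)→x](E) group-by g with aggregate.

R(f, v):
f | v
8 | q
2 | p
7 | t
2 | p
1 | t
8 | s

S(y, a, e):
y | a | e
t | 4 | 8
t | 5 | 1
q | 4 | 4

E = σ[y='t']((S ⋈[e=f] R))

Stepwise |·|:
  S → 3
  R → 6
  (S ⋈[e=f] R) → 3
  σ[y='t']((S ⋈[e=f] R)) → 3

|E| = 3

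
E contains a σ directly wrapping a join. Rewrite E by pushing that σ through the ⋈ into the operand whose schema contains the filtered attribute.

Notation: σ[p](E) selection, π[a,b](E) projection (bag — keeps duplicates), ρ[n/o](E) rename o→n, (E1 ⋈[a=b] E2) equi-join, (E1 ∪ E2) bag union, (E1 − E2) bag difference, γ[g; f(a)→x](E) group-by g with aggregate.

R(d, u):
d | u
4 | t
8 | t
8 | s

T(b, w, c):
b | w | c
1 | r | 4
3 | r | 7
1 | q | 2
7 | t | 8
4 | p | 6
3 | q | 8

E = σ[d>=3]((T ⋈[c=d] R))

σ filters on d, owned by the right side.
E' = (T ⋈[c=d] σ[d>=3](R))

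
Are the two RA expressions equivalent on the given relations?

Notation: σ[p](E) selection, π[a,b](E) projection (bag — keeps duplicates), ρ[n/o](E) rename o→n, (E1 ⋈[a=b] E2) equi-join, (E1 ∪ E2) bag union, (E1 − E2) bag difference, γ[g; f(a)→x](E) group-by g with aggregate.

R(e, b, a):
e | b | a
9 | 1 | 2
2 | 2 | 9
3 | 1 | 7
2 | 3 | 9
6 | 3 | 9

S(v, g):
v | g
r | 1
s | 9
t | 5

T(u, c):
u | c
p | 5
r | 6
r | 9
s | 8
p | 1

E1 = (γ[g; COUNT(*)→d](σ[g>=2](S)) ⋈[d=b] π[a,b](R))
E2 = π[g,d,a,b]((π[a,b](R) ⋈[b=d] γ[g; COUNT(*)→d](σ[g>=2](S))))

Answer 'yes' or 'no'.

E1 row counts bottom-up:
  S → 3
  σ[g>=2](S) → 2
  γ[g; COUNT(*)→d](σ[g>=2](S)) → 2
  R → 5
  π[a,b](R) → 5
  (γ[g; COUNT(*)→d](σ[g>=2](S)) ⋈[d=b] π[a,b](R)) → 4
E2 row counts bottom-up:
  R → 5
  π[a,b](R) → 5
  S → 3
  σ[g>=2](S) → 2
  γ[g; COUNT(*)→d](σ[g>=2](S)) → 2
  (π[a,b](R) ⋈[b=d] γ[g; COUNT(*)→d](σ[g>=2](S))) → 4
  π[g,d,a,b]((π[a,b](R) ⋈[b=d] γ[g; COUNT(*)→d](σ[g>=2](S)))) → 4

E1 and E2 produce the same multiset:
g | d | a | b
5 | 1 | 2 | 1
5 | 1 | 7 | 1
9 | 1 | 2 | 1
9 | 1 | 7 | 1

yes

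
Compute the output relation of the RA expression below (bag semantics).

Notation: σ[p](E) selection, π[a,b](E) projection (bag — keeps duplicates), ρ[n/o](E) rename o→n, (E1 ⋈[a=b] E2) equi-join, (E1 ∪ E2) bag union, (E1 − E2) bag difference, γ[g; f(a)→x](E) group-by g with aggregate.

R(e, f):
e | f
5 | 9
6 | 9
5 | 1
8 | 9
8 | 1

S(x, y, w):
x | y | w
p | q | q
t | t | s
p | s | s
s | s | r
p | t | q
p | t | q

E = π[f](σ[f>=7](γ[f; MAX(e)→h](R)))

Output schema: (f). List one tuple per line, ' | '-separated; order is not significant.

Subexpression sizes:
  R → 5
  γ[f; MAX(e)→h](R) → 2
  σ[f>=7](γ[f; MAX(e)→h](R)) → 1
  π[f](σ[f>=7](γ[f; MAX(e)→h](R))) → 1

== RESULT ==
f
9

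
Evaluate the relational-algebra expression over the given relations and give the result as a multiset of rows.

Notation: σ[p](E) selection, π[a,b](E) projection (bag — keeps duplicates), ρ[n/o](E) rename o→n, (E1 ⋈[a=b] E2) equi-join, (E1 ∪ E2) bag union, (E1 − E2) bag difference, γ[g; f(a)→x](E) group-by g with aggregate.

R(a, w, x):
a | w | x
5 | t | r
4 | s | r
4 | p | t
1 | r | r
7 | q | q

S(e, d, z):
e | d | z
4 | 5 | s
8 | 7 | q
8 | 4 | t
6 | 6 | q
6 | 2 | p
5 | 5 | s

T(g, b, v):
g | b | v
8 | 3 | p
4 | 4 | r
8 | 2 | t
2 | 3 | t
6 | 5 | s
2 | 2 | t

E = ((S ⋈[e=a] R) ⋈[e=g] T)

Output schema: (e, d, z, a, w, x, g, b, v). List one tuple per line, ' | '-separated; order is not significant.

Stepwise |·|:
  S → 6
  R → 5
  (S ⋈[e=a] R) → 3
  T → 6
  ((S ⋈[e=a] R) ⋈[e=g] T) → 2

== RESULT ==
e | d | z | a | w | x | g | b | v
4 | 5 | s | 4 | p | t | 4 | 4 | r
4 | 5 | s | 4 | s | r | 4 | 4 | r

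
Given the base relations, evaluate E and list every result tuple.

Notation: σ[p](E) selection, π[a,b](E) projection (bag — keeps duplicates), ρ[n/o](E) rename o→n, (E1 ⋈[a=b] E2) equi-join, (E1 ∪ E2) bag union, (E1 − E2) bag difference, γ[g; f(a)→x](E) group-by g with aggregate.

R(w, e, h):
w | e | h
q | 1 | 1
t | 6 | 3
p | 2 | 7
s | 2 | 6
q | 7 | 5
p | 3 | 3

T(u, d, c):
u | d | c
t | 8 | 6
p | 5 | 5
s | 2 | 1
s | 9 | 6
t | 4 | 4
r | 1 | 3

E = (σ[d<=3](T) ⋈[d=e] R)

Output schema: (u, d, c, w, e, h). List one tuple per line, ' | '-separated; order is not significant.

Subexpression sizes:
  T → 6
  σ[d<=3](T) → 2
  R → 6
  (σ[d<=3](T) ⋈[d=e] R) → 3

== RESULT ==
u | d | c | w | e | h
r | 1 | 3 | q | 1 | 1
s | 2 | 1 | p | 2 | 7
s | 2 | 1 | s | 2 | 6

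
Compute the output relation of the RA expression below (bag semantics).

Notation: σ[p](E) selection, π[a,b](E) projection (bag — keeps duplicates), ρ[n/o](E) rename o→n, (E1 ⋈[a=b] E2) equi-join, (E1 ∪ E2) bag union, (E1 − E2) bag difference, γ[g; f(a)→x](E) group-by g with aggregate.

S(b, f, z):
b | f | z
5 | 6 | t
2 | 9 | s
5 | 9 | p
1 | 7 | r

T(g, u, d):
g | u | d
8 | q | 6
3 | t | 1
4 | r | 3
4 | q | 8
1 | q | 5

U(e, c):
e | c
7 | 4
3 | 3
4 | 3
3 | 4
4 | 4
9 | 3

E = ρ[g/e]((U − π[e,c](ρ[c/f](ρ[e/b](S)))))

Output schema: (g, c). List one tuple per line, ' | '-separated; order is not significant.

Stepwise |·|:
  U → 6
  S → 4
  ρ[e/b](S) → 4
  ρ[c/f](ρ[e/b](S)) → 4
  π[e,c](ρ[c/f](ρ[e/b](S))) → 4
  (U − π[e,c](ρ[c/f](ρ[e/b](S)))) → 6
  ρ[g/e]((U − π[e,c](ρ[c/f](ρ[e/b](S))))) → 6

== RESULT ==
g | c
3 | 3
3 | 4
4 | 3
4 | 4
7 | 4
9 | 3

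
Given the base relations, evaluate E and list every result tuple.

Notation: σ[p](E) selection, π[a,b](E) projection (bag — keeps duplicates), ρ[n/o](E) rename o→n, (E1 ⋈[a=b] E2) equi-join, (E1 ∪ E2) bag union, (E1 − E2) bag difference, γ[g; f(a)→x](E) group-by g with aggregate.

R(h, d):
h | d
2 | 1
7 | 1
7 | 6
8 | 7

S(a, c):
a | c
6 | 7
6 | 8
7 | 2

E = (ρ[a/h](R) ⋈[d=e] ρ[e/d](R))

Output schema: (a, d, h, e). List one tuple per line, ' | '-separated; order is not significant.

Per-node cardinality:
  R → 4
  ρ[a/h](R) → 4
  R → 4
  ρ[e/d](R) → 4
  (ρ[a/h](R) ⋈[d=e] ρ[e/d](R)) → 6

== RESULT ==
a | d | h | e
2 | 1 | 2 | 1
2 | 1 | 7 | 1
7 | 1 | 2 | 1
7 | 1 | 7 | 1
7 | 6 | 7 | 6
8 | 7 | 8 | 7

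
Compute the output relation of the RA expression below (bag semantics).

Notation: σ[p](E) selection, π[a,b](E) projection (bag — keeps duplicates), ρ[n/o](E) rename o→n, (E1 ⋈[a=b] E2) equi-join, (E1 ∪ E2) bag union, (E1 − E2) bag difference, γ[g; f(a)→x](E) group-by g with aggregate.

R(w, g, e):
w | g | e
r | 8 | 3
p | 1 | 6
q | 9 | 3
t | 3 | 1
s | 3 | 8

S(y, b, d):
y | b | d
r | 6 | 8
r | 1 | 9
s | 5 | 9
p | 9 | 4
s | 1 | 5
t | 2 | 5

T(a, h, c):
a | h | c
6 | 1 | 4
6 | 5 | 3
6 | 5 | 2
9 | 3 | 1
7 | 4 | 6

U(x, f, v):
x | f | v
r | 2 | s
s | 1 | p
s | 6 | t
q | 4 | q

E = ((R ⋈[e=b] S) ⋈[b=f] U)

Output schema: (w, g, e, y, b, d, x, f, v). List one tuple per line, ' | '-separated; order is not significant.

Per-node cardinality:
  R → 5
  S → 6
  (R ⋈[e=b] S) → 3
  U → 4
  ((R ⋈[e=b] S) ⋈[b=f] U) → 3

== RESULT ==
w | g | e | y | b | d | x | f | v
p | 1 | 6 | r | 6 | 8 | s | 6 | t
t | 3 | 1 | r | 1 | 9 | s | 1 | p
t | 3 | 1 | s | 1 | 5 | s | 1 | p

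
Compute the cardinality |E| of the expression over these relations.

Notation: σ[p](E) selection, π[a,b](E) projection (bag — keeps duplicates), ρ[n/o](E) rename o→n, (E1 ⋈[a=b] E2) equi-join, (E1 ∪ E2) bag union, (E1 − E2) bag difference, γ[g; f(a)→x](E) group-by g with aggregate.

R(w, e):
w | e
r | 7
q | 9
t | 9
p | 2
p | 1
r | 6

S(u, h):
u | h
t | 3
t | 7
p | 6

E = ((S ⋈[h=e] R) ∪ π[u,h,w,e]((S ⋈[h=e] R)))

Per-node cardinality:
  S → 3
  R → 6
  (S ⋈[h=e] R) → 2
  S → 3
  R → 6
  (S ⋈[h=e] R) → 2
  π[u,h,w,e]((S ⋈[h=e] R)) → 2
  ((S ⋈[h=e] R) ∪ π[u,h,w,e]((S ⋈[h=e] R))) → 4

|E| = 4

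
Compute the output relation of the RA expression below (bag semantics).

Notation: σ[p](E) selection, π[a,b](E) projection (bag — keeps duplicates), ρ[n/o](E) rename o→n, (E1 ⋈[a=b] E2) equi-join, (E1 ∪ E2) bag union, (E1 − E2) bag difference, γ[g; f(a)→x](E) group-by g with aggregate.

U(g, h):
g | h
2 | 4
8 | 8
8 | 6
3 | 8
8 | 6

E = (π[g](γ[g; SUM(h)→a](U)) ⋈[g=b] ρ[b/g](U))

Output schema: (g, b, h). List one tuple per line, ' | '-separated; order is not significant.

Stepwise |·|:
  U → 5
  γ[g; SUM(h)→a](U) → 3
  π[g](γ[g; SUM(h)→a](U)) → 3
  U → 5
  ρ[b/g](U) → 5
  (π[g](γ[g; SUM(h)→a](U)) ⋈[g=b] ρ[b/g](U)) → 5

== RESULT ==
g | b | h
2 | 2 | 4
3 | 3 | 8
8 | 8 | 6
8 | 8 | 6
8 | 8 | 8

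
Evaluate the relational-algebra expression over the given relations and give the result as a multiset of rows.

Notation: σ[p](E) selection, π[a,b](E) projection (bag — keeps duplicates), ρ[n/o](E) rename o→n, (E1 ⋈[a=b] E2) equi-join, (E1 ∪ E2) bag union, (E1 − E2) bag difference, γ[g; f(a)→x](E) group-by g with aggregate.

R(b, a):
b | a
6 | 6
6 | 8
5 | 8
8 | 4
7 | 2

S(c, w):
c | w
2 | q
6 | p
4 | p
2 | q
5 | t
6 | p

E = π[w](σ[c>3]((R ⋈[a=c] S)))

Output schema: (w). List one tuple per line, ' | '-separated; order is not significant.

Row counts bottom-up:
  R → 5
  S → 6
  (R ⋈[a=c] S) → 5
  σ[c>3]((R ⋈[a=c] S)) → 3
  π[w](σ[c>3]((R ⋈[a=c] S))) → 3

== RESULT ==
w
p
p
p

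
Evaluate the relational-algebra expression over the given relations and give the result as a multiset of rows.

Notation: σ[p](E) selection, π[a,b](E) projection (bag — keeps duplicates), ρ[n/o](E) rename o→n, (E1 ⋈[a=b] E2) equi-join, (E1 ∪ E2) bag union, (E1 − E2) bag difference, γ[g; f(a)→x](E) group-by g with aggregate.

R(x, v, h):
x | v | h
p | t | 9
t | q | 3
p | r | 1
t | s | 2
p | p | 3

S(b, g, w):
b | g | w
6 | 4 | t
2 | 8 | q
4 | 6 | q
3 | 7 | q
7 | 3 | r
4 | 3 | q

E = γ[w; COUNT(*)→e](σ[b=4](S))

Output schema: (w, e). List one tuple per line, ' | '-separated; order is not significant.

Stepwise |·|:
  S → 6
  σ[b=4](S) → 2
  γ[w; COUNT(*)→e](σ[b=4](S)) → 1

== RESULT ==
w | e
q | 2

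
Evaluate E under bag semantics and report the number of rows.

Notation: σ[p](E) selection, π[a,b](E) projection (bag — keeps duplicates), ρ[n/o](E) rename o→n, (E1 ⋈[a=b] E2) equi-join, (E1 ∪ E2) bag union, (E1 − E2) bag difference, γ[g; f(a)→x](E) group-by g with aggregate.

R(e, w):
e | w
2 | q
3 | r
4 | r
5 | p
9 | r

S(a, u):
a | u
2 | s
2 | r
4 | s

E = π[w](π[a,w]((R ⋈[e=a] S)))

Stepwise |·|:
  R → 5
  S → 3
  (R ⋈[e=a] S) → 3
  π[a,w]((R ⋈[e=a] S)) → 3
  π[w](π[a,w]((R ⋈[e=a] S))) → 3

|E| = 3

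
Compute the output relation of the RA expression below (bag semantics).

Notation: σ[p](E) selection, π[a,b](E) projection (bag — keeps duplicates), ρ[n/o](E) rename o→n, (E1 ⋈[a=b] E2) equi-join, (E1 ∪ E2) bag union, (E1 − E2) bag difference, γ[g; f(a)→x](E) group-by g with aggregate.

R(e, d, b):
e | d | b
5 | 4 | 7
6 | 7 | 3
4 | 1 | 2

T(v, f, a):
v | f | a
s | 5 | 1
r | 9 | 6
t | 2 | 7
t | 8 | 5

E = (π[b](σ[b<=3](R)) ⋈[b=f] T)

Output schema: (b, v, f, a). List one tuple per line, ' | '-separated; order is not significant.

Row counts bottom-up:
  R → 3
  σ[b<=3](R) → 2
  π[b](σ[b<=3](R)) → 2
  T → 4
  (π[b](σ[b<=3](R)) ⋈[b=f] T) → 1

== RESULT ==
b | v | f | a
2 | t | 2 | 7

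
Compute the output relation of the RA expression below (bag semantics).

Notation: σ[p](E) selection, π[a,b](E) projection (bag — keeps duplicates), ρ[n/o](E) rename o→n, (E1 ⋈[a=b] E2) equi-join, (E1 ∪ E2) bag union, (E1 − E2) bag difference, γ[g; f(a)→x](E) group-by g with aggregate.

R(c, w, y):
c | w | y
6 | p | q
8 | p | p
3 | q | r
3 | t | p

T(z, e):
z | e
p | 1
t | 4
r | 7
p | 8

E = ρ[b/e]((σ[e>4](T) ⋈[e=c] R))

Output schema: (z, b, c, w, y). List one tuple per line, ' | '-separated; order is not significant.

Row counts bottom-up:
  T → 4
  σ[e>4](T) → 2
  R → 4
  (σ[e>4](T) ⋈[e=c] R) → 1
  ρ[b/e]((σ[e>4](T) ⋈[e=c] R)) → 1

== RESULT ==
z | b | c | w | y
p | 8 | 8 | p | p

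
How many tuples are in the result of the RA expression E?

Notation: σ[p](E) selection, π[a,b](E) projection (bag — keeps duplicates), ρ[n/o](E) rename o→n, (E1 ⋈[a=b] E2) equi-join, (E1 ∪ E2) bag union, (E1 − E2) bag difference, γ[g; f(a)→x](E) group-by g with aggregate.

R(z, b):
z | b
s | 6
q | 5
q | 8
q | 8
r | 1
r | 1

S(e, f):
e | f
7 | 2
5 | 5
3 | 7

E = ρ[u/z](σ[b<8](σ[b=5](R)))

Subexpression sizes:
  R → 6
  σ[b=5](R) → 1
  σ[b<8](σ[b=5](R)) → 1
  ρ[u/z](σ[b<8](σ[b=5](R))) → 1

|E| = 1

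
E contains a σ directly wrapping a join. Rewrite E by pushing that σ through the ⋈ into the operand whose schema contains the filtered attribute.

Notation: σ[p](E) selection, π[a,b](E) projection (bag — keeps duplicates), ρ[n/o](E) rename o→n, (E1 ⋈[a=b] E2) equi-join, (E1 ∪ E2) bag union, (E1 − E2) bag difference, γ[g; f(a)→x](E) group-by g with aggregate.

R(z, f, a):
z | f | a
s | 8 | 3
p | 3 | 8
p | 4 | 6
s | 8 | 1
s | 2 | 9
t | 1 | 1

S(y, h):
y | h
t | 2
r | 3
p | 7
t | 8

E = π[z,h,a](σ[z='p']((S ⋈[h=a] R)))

σ filters on z, owned by the right side.
E' = π[z,h,a]((S ⋈[h=a] σ[z='p'](R)))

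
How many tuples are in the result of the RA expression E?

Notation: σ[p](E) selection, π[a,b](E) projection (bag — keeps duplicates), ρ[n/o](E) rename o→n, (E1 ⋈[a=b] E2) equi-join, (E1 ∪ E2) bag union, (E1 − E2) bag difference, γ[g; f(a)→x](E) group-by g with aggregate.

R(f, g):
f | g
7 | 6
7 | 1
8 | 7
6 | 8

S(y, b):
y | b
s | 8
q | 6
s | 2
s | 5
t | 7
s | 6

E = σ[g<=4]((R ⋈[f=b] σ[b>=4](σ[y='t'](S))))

Subexpression sizes:
  R → 4
  S → 6
  σ[y='t'](S) → 1
  σ[b>=4](σ[y='t'](S)) → 1
  (R ⋈[f=b] σ[b>=4](σ[y='t'](S))) → 2
  σ[g<=4]((R ⋈[f=b] σ[b>=4](σ[y='t'](S)))) → 1

|E| = 1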